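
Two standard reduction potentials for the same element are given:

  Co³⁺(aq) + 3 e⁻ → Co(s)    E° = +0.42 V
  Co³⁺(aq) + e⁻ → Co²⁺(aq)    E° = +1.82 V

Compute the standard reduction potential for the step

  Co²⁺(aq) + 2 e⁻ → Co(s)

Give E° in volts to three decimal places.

Sequential free energies add, so n₃E°₃ = n₁E°₁ + n₂E°₂.
With n₃ = 3, and the known step contributing 1×(+1.82) V, the unknown satisfies 2·E° = 3×(+0.42) − 1×(+1.82) = -0.560.
E° = -0.560 / 2 = -0.280 V.

-0.280 V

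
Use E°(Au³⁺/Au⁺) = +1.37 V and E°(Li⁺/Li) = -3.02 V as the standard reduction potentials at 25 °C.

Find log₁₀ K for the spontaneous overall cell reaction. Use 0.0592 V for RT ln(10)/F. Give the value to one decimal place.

Cathode: Au³⁺/Au⁺; anode: Li⁺/Li. E°cell = +4.39 V, n = 2.
log K = nE°cell / 0.0592 = (2)(+4.39) / 0.0592 = 148.3.

148.3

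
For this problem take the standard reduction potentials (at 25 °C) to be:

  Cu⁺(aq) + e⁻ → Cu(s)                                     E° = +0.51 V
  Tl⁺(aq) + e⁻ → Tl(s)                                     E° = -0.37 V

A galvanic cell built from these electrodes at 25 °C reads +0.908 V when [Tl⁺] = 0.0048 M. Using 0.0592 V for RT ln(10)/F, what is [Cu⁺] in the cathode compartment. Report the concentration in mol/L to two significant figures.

0.014 M

Cu⁺/Cu is the cathode, Tl⁺/Tl the anode: E°cell = +0.88 V, n = 1.
Overall reaction: Cu⁺(aq) + Tl(s) → Cu(s) + Tl⁺(aq); Q = [Tl⁺]^1/[Cu⁺]^1.
From E = E° − (0.0592/n) log Q: log Q = (E° − E)·n/0.0592 = (+0.88 − (+0.908))·1/0.0592 = -0.4730.
So 1·log[Cu⁺] = 1·log(0.0048) − log Q = -2.3188 − (-0.4730) = -1.8458; [Cu⁺] = 10^(-1.8458) ≈ 0.014 M.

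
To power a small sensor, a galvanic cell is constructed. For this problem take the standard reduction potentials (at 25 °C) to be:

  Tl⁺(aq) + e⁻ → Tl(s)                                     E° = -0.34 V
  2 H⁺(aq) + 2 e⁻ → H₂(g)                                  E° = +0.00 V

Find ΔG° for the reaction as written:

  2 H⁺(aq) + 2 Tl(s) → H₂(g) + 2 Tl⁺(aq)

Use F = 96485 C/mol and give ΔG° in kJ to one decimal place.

-65.6 kJ

As written, H⁺/H₂ is reduced (cathode) and Tl⁺/Tl is oxidised (anode), so E°cell = (+0.00) − (-0.34) = +0.34 V.
Balancing electrons gives n = 2.
ΔG° = −nFE° = −(2)(96485)(+0.34) = -65,610 J = -65.6 kJ.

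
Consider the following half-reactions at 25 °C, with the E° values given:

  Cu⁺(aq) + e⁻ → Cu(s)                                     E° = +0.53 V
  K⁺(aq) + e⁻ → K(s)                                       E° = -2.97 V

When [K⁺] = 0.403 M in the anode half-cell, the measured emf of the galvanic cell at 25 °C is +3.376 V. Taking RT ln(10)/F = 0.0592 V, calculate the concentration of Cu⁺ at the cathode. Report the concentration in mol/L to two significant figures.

0.0032 M

Cu⁺/Cu is the cathode, K⁺/K the anode: E°cell = +3.50 V, n = 1.
Overall reaction: Cu⁺(aq) + K(s) → Cu(s) + K⁺(aq); Q = [K⁺]^1/[Cu⁺]^1.
From E = E° − (0.0592/n) log Q: log Q = (E° − E)·n/0.0592 = (+3.50 − (+3.376))·1/0.0592 = 2.0946.
So 1·log[Cu⁺] = 1·log(0.403) − log Q = -0.3947 − (2.0946) = -2.4893; [Cu⁺] = 10^(-2.4893) ≈ 0.0032 M.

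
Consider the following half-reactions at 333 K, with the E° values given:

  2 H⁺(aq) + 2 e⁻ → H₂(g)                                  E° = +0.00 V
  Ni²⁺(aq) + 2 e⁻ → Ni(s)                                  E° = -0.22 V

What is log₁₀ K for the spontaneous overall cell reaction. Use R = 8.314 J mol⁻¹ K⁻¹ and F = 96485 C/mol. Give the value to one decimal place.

6.7

Cathode: H⁺/H₂; anode: Ni²⁺/Ni. E°cell = (+0.00) − (-0.22) = +0.22 V, with n = 2.
ΔG° = −nFE° = −RT ln K, so ln K = nFE°/(RT) = (2)(96485)(+0.22) / ((8.314)(333)) = 15.334.
log₁₀ K = 15.334 / ln 10 = 6.7.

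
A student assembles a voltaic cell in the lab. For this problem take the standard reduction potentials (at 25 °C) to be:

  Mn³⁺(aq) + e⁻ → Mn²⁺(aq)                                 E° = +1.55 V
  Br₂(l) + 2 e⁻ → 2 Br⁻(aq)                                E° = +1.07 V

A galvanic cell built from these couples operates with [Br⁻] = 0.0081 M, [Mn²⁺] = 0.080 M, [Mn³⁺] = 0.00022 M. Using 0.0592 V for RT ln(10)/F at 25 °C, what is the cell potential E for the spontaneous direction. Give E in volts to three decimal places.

Mn³⁺/Mn²⁺ is the cathode (higher E°), Br₂/Br⁻ the anode: E°cell = +1.55 − (+1.07) = +0.48 V, n = 2.
Overall: 2 Mn³⁺(aq) + 2 Br⁻(aq) → 2 Mn²⁺(aq) + Br₂(l)
Q = [Mn²⁺]^2 / ([Mn³⁺]^2·[Br⁻]^2); log Q = 9.304.
E = E° − (0.0592/n) log Q = +0.48 − (0.0592/2)(9.304) = +0.205 V.

+0.205 V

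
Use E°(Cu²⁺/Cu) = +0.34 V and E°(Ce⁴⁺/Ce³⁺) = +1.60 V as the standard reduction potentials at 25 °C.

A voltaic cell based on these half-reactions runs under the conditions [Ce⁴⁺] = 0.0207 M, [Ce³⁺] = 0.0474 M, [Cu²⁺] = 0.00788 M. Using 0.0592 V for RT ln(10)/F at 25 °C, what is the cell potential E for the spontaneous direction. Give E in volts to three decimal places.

Ce⁴⁺/Ce³⁺ is the cathode (higher E°), Cu²⁺/Cu the anode: E°cell = +1.60 − (+0.34) = +1.26 V, n = 2.
Overall: 2 Ce⁴⁺(aq) + Cu(s) → 2 Ce³⁺(aq) + Cu²⁺(aq)
Q = [Ce³⁺]^2·[Cu²⁺] / ([Ce⁴⁺]^2); log Q = -1.384.
E = E° − (0.0592/n) log Q = +1.26 − (0.0592/2)(-1.384) = +1.301 V.

+1.301 V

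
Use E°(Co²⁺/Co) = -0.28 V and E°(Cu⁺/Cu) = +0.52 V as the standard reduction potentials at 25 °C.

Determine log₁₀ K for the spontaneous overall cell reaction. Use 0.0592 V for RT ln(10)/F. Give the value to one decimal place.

27.0

Cathode: Cu⁺/Cu; anode: Co²⁺/Co. E°cell = +0.80 V, n = 2.
log K = nE°cell / 0.0592 = (2)(+0.80) / 0.0592 = 27.0.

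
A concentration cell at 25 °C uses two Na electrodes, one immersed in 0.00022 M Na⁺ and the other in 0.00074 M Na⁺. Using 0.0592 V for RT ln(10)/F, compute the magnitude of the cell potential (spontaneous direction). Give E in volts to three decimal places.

For a concentration cell E°cell = 0. The 0.00074 M side is the cathode (reduction is favoured where [Na⁺] is higher).
With n = 1, E = −(0.0592/1) log([Na⁺]ₐₙ/[Na⁺]꜀ₐₜ) = −(0.0592/1) log(0.00022/0.00074) = −(0.0592/1)(-0.527) = +0.031 V.

+0.031 V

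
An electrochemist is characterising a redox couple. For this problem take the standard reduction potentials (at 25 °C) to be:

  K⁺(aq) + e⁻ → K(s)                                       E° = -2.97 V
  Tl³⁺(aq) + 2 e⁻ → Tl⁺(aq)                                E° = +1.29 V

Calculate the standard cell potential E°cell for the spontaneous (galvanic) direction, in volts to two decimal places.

The Tl³⁺/Tl⁺ couple has the higher reduction potential, so it is the cathode; K⁺/K is oxidised at the anode.
E°cell = E°(cathode) − E°(anode) = (+1.29) − (-2.97) = +4.26 V.

+4.26 V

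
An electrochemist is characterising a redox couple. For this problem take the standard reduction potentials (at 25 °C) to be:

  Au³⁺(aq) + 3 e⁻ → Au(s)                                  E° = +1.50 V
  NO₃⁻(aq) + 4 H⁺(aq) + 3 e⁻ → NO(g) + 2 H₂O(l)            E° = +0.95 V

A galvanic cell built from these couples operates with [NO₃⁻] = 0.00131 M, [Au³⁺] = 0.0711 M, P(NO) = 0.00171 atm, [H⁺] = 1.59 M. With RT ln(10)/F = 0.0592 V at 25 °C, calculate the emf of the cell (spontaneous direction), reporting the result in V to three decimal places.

Au³⁺/Au is the cathode (higher E°), NO₃⁻/NO the anode: E°cell = +1.50 − (+0.95) = +0.55 V, n = 3.
Overall: Au³⁺(aq) + NO(g) + 2 H₂O(l) → Au(s) + NO₃⁻(aq) + 4 H⁺(aq)
Q = [NO₃⁻]·[H⁺]^4 / ([Au³⁺]·P(NO)); log Q = 1.838.
E = E° − (0.0592/n) log Q = +0.55 − (0.0592/3)(1.838) = +0.514 V.

+0.514 V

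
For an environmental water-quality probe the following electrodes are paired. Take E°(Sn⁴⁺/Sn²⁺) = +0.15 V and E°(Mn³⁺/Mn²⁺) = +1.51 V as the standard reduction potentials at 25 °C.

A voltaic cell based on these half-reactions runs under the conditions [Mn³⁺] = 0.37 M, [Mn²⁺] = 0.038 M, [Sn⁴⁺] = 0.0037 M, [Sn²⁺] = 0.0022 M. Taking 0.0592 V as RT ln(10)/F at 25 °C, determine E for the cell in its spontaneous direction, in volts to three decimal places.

Mn³⁺/Mn²⁺ is the cathode (higher E°), Sn⁴⁺/Sn²⁺ the anode: E°cell = +1.51 − (+0.15) = +1.36 V, n = 2.
Overall: 2 Mn³⁺(aq) + Sn²⁺(aq) → 2 Mn²⁺(aq) + Sn⁴⁺(aq)
Q = [Mn²⁺]^2·[Sn⁴⁺] / ([Mn³⁺]^2·[Sn²⁺]); log Q = -1.751.
E = E° − (0.0592/n) log Q = +1.36 − (0.0592/2)(-1.751) = +1.412 V.

+1.412 V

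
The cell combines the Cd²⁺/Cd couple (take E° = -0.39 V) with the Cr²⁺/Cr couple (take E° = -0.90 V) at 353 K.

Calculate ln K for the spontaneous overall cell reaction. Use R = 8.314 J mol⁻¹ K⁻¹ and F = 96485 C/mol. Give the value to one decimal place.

33.5

Cathode: Cd²⁺/Cd; anode: Cr²⁺/Cr. E°cell = (-0.39) − (-0.90) = +0.51 V, with n = 2.
ΔG° = −nFE° = −RT ln K, so ln K = nFE°/(RT) = (2)(96485)(+0.51) / ((8.314)(353)) = 33.533.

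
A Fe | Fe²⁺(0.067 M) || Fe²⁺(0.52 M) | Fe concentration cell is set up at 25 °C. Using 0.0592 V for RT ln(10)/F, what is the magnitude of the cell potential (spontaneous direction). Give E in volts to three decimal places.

For a concentration cell E°cell = 0. The 0.52 M side is the cathode (reduction is favoured where [Fe²⁺] is higher).
With n = 2, E = −(0.0592/2) log([Fe²⁺]ₐₙ/[Fe²⁺]꜀ₐₜ) = −(0.0592/2) log(0.067/0.52) = −(0.0592/2)(-0.890) = +0.026 V.

+0.026 V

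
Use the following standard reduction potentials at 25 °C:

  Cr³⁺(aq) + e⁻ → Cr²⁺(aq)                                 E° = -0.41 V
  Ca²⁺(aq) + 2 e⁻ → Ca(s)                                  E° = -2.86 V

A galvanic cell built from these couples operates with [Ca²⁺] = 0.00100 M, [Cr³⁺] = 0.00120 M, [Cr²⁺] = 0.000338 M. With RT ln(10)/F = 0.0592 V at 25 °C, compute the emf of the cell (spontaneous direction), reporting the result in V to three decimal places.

Cr³⁺/Cr²⁺ is the cathode (higher E°), Ca²⁺/Ca the anode: E°cell = -0.41 − (-2.86) = +2.45 V, n = 2.
Overall: 2 Cr³⁺(aq) + Ca(s) → 2 Cr²⁺(aq) + Ca²⁺(aq)
Q = [Cr²⁺]^2·[Ca²⁺] / ([Cr³⁺]^2); log Q = -4.101.
E = E° − (0.0592/n) log Q = +2.45 − (0.0592/2)(-4.101) = +2.571 V.

+2.571 V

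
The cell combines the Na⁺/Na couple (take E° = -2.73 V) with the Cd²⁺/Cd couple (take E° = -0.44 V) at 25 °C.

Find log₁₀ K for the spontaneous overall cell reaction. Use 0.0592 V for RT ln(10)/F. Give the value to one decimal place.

77.4

Cathode: Cd²⁺/Cd; anode: Na⁺/Na. E°cell = +2.29 V, n = 2.
log K = nE°cell / 0.0592 = (2)(+2.29) / 0.0592 = 77.4.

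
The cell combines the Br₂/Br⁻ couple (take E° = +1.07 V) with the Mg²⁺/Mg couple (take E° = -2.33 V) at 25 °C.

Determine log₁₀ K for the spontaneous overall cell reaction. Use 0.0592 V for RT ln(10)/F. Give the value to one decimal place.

Cathode: Br₂/Br⁻; anode: Mg²⁺/Mg. E°cell = +3.40 V, n = 2.
log K = nE°cell / 0.0592 = (2)(+3.40) / 0.0592 = 114.9.

114.9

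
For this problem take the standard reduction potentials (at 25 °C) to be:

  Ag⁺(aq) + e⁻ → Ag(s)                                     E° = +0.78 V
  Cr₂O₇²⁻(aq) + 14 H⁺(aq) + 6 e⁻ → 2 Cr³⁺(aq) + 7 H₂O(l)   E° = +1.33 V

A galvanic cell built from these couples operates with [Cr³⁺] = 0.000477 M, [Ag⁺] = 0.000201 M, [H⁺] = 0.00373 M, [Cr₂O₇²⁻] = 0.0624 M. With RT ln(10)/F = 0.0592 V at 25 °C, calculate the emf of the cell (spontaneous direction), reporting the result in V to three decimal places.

Cr₂O₇²⁻/Cr³⁺ is the cathode (higher E°), Ag⁺/Ag the anode: E°cell = +1.33 − (+0.78) = +0.55 V, n = 6.
Overall: Cr₂O₇²⁻(aq) + 14 H⁺(aq) + 6 Ag(s) → 2 Cr³⁺(aq) + 7 H₂O(l) + 6 Ag⁺(aq)
Q = [Cr³⁺]^2·[Ag⁺]^6 / ([Cr₂O₇²⁻]·[H⁺]^14); log Q = 6.377.
E = E° − (0.0592/n) log Q = +0.55 − (0.0592/6)(6.377) = +0.487 V.

+0.487 V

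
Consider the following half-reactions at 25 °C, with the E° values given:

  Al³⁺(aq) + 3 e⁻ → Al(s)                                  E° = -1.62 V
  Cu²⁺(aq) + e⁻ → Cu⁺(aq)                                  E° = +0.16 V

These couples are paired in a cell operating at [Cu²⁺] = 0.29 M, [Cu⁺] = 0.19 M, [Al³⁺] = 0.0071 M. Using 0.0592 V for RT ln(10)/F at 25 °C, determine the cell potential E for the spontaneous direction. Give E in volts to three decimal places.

+1.833 V

Cu²⁺/Cu⁺ is the cathode (higher E°), Al³⁺/Al the anode: E°cell = +0.16 − (-1.62) = +1.78 V, n = 3.
Overall: 3 Cu²⁺(aq) + Al(s) → 3 Cu⁺(aq) + Al³⁺(aq)
Q = [Cu⁺]^3·[Al³⁺] / ([Cu²⁺]^3); log Q = -2.700.
E = E° − (0.0592/n) log Q = +1.78 − (0.0592/3)(-2.700) = +1.833 V.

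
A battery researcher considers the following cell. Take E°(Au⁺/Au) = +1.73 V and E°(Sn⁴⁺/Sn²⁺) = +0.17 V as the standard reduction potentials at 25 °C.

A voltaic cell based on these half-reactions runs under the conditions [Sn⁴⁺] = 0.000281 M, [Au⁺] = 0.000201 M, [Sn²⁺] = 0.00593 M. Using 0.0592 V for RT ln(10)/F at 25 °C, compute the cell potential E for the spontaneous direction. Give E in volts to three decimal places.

Au⁺/Au is the cathode (higher E°), Sn⁴⁺/Sn²⁺ the anode: E°cell = +1.73 − (+0.17) = +1.56 V, n = 2.
Overall: 2 Au⁺(aq) + Sn²⁺(aq) → 2 Au(s) + Sn⁴⁺(aq)
Q = [Sn⁴⁺] / ([Au⁺]^2·[Sn²⁺]); log Q = 6.069.
E = E° − (0.0592/n) log Q = +1.56 − (0.0592/2)(6.069) = +1.380 V.

+1.380 V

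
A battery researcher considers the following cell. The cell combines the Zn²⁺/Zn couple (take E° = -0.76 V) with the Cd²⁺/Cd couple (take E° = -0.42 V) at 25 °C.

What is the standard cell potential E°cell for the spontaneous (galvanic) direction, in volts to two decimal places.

+0.34 V

The Cd²⁺/Cd couple has the higher reduction potential, so it is the cathode; Zn²⁺/Zn is oxidised at the anode.
E°cell = E°(cathode) − E°(anode) = (-0.42) − (-0.76) = +0.34 V.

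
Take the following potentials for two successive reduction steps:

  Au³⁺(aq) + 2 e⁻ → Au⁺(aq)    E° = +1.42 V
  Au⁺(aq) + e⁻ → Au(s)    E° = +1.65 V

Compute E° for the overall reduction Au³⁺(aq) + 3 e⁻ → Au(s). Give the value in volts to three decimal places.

+1.497 V

Adding the free-energy changes (−nFE°) of the two steps gives −n₃FE°₃ = −n₁FE°₁ − n₂FE°₂.
E°₃ = (2×+1.42 + 1×+1.65) / 3 = (+4.490) / 3 = +1.497 V.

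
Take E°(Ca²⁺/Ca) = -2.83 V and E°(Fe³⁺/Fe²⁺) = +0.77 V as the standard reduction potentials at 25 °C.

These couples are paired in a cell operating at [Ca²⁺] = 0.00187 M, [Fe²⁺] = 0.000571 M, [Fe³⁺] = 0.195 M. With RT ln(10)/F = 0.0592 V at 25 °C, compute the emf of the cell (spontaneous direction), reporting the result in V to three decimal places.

Fe³⁺/Fe²⁺ is the cathode (higher E°), Ca²⁺/Ca the anode: E°cell = +0.77 − (-2.83) = +3.60 V, n = 2.
Overall: 2 Fe³⁺(aq) + Ca(s) → 2 Fe²⁺(aq) + Ca²⁺(aq)
Q = [Fe²⁺]^2·[Ca²⁺] / ([Fe³⁺]^2); log Q = -7.795.
E = E° − (0.0592/n) log Q = +3.60 − (0.0592/2)(-7.795) = +3.831 V.

+3.831 V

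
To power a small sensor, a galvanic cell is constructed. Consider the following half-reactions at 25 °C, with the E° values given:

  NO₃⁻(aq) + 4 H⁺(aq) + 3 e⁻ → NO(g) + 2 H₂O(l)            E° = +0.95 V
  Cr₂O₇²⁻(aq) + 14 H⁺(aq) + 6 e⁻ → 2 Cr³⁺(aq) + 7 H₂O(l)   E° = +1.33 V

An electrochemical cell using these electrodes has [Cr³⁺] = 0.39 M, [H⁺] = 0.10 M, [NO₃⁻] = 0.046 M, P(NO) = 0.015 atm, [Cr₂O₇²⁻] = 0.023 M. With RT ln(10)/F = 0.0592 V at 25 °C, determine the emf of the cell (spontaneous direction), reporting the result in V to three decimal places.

Cr₂O₇²⁻/Cr³⁺ is the cathode (higher E°), NO₃⁻/NO the anode: E°cell = +1.33 − (+0.95) = +0.38 V, n = 6.
Overall: Cr₂O₇²⁻(aq) + 6 H⁺(aq) + 2 NO(g) → 2 Cr³⁺(aq) + 3 H₂O(l) + 2 NO₃⁻(aq)
Q = [Cr³⁺]^2·[NO₃⁻]^2 / ([Cr₂O₇²⁻]·[H⁺]^6·P(NO)^2); log Q = 7.794.
E = E° − (0.0592/n) log Q = +0.38 − (0.0592/6)(7.794) = +0.303 V.

+0.303 V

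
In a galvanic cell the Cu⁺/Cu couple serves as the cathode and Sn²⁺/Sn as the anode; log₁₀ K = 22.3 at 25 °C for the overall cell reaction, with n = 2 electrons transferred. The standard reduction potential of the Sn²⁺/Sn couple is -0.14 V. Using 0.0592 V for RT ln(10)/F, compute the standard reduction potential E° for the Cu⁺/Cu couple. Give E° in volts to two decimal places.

+0.52 V

E°cell = (0.0592/n)·log K = (0.0592/2)(22.3) = +0.660 V.
Since Cu⁺/Cu is the cathode and Sn²⁺/Sn the anode, E°cell = E°(Cu⁺/Cu) − E°(Sn²⁺/Sn).
So E°(Cu⁺/Cu) = E°cell + E°(Sn²⁺/Sn) = +0.660 + (-0.14) = +0.52 V.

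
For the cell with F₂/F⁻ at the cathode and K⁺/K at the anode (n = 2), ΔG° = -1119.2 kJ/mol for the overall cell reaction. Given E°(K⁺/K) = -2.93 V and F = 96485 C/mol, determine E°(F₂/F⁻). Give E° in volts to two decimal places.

+2.87 V

E°cell = −ΔG°/(nF) = −(-1119.2×10³)/((2)(96485)) = +5.800 V.
Since F₂/F⁻ is the cathode and K⁺/K the anode, E°cell = E°(F₂/F⁻) − E°(K⁺/K).
So E°(F₂/F⁻) = E°cell + E°(K⁺/K) = +5.800 + (-2.93) = +2.87 V.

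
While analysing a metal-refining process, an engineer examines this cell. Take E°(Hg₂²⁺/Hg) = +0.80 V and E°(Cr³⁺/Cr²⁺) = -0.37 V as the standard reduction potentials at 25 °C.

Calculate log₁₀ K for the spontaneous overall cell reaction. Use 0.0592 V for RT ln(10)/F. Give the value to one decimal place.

39.5

Cathode: Hg₂²⁺/Hg; anode: Cr³⁺/Cr²⁺. E°cell = +1.17 V, n = 2.
log K = nE°cell / 0.0592 = (2)(+1.17) / 0.0592 = 39.5.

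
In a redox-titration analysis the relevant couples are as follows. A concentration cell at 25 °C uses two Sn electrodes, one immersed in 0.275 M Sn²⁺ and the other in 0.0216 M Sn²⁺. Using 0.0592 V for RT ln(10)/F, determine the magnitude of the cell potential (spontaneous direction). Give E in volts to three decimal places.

For a concentration cell E°cell = 0. The 0.275 M side is the cathode (reduction is favoured where [Sn²⁺] is higher).
With n = 2, E = −(0.0592/2) log([Sn²⁺]ₐₙ/[Sn²⁺]꜀ₐₜ) = −(0.0592/2) log(0.0216/0.275) = −(0.0592/2)(-1.105) = +0.033 V.

+0.033 V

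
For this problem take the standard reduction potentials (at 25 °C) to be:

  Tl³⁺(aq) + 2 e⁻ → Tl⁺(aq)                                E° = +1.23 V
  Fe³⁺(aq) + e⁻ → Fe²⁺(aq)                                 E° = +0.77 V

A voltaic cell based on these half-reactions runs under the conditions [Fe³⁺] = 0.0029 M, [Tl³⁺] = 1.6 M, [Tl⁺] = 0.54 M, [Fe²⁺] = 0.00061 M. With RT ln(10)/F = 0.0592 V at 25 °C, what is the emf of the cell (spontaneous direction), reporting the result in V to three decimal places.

+0.434 V

Tl³⁺/Tl⁺ is the cathode (higher E°), Fe³⁺/Fe²⁺ the anode: E°cell = +1.23 − (+0.77) = +0.46 V, n = 2.
Overall: Tl³⁺(aq) + 2 Fe²⁺(aq) → Tl⁺(aq) + 2 Fe³⁺(aq)
Q = [Tl⁺]·[Fe³⁺]^2 / ([Tl³⁺]·[Fe²⁺]^2); log Q = 0.882.
E = E° − (0.0592/n) log Q = +0.46 − (0.0592/2)(0.882) = +0.434 V.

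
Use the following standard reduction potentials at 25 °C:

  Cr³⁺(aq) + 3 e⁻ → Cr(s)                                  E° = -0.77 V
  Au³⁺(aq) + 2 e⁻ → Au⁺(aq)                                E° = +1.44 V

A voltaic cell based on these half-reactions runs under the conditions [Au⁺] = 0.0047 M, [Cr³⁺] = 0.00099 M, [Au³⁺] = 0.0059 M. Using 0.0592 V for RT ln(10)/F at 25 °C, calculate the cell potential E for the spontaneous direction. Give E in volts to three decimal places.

+2.272 V

Au³⁺/Au⁺ is the cathode (higher E°), Cr³⁺/Cr the anode: E°cell = +1.44 − (-0.77) = +2.21 V, n = 6.
Overall: 3 Au³⁺(aq) + 2 Cr(s) → 3 Au⁺(aq) + 2 Cr³⁺(aq)
Q = [Au⁺]^3·[Cr³⁺]^2 / ([Au³⁺]^3); log Q = -6.305.
E = E° − (0.0592/n) log Q = +2.21 − (0.0592/6)(-6.305) = +2.272 V.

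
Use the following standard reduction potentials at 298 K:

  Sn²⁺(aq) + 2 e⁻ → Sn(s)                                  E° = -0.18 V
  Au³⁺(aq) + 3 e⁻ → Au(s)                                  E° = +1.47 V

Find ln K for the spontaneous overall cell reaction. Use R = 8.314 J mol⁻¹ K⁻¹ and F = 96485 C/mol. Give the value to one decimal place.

Cathode: Au³⁺/Au; anode: Sn²⁺/Sn. E°cell = (+1.47) − (-0.18) = +1.65 V, with n = 6.
ΔG° = −nFE° = −RT ln K, so ln K = nFE°/(RT) = (6)(96485)(+1.65) / ((8.314)(298)) = 385.539.

385.5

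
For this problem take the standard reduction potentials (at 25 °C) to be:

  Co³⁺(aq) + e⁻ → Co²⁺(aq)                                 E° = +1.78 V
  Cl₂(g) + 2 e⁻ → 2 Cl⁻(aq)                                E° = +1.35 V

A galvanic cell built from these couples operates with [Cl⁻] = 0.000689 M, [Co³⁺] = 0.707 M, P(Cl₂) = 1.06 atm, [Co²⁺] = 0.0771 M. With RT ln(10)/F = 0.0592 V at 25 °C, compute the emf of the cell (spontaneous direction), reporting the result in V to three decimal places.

Co³⁺/Co²⁺ is the cathode (higher E°), Cl₂/Cl⁻ the anode: E°cell = +1.78 − (+1.35) = +0.43 V, n = 2.
Overall: 2 Co³⁺(aq) + 2 Cl⁻(aq) → 2 Co²⁺(aq) + Cl₂(g)
Q = [Co²⁺]^2·P(Cl₂) / ([Co³⁺]^2·[Cl⁻]^2); log Q = 4.424.
E = E° − (0.0592/n) log Q = +0.43 − (0.0592/2)(4.424) = +0.299 V.

+0.299 V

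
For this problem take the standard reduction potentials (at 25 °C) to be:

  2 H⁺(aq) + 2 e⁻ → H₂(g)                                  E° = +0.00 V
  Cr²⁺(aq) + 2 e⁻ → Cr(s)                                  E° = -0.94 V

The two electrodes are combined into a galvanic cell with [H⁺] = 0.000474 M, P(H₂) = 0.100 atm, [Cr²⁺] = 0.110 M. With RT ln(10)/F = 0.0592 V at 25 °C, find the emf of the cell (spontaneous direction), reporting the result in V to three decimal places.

+0.801 V

H⁺/H₂ is the cathode (higher E°), Cr²⁺/Cr the anode: E°cell = +0.00 − (-0.94) = +0.94 V, n = 2.
Overall: 2 H⁺(aq) + Cr(s) → H₂(g) + Cr²⁺(aq)
Q = P(H₂)·[Cr²⁺] / ([H⁺]^2); log Q = 4.690.
E = E° − (0.0592/n) log Q = +0.94 − (0.0592/2)(4.690) = +0.801 V.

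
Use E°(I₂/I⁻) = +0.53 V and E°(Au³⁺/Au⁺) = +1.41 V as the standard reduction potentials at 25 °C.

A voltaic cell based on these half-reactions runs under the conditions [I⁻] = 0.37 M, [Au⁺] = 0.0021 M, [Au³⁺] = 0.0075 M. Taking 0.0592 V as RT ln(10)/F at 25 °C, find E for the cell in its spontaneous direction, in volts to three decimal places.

+0.871 V

Au³⁺/Au⁺ is the cathode (higher E°), I₂/I⁻ the anode: E°cell = +1.41 − (+0.53) = +0.88 V, n = 2.
Overall: Au³⁺(aq) + 2 I⁻(aq) → Au⁺(aq) + I₂(s)
Q = [Au⁺] / ([Au³⁺]·[I⁻]^2); log Q = 0.311.
E = E° − (0.0592/n) log Q = +0.88 − (0.0592/2)(0.311) = +0.871 V.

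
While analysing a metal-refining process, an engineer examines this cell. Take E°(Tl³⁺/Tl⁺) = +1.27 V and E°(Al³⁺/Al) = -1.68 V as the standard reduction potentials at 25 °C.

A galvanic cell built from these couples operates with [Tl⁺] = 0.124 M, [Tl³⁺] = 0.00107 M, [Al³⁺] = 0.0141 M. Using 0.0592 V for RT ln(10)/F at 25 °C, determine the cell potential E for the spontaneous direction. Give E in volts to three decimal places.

+2.925 V

Tl³⁺/Tl⁺ is the cathode (higher E°), Al³⁺/Al the anode: E°cell = +1.27 − (-1.68) = +2.95 V, n = 6.
Overall: 3 Tl³⁺(aq) + 2 Al(s) → 3 Tl⁺(aq) + 2 Al³⁺(aq)
Q = [Tl⁺]^3·[Al³⁺]^2 / ([Tl³⁺]^3); log Q = 2.491.
E = E° − (0.0592/n) log Q = +2.95 − (0.0592/6)(2.491) = +2.925 V.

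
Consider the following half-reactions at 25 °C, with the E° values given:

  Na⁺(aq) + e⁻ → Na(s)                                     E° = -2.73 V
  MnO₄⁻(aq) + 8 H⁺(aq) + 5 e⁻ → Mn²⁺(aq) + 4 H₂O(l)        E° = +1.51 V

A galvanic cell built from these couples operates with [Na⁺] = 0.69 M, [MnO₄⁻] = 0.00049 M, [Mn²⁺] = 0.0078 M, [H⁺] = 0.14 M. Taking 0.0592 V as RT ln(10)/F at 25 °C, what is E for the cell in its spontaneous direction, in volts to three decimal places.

+4.154 V

MnO₄⁻/Mn²⁺ is the cathode (higher E°), Na⁺/Na the anode: E°cell = +1.51 − (-2.73) = +4.24 V, n = 5.
Overall: MnO₄⁻(aq) + 8 H⁺(aq) + 5 Na(s) → Mn²⁺(aq) + 4 H₂O(l) + 5 Na⁺(aq)
Q = [Mn²⁺]·[Na⁺]^5 / ([MnO₄⁻]·[H⁺]^8); log Q = 7.227.
E = E° − (0.0592/n) log Q = +4.24 − (0.0592/5)(7.227) = +4.154 V.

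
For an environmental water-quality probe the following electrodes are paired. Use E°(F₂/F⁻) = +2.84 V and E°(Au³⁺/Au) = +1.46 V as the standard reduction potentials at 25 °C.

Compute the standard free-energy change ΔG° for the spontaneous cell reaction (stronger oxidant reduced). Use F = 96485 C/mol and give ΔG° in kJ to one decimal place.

-798.9 kJ

F₂/F⁻ (E° = +2.84 V) is the cathode; Au³⁺/Au (E° = +1.46 V) is the anode, so E°cell = +1.38 V.
Balancing electrons gives n = 6 (lcm of 2 and 3).
ΔG° = −nFE° = −(6)(96485)(+1.38) = -798,896 J = -798.9 kJ.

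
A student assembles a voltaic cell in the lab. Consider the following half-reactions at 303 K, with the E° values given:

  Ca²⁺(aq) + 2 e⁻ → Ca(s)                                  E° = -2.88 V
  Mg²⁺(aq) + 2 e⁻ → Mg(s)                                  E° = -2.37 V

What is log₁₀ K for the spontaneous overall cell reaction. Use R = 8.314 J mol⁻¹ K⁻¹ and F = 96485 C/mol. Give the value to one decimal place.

Cathode: Mg²⁺/Mg; anode: Ca²⁺/Ca. E°cell = (-2.37) − (-2.88) = +0.51 V, with n = 2.
ΔG° = −nFE° = −RT ln K, so ln K = nFE°/(RT) = (2)(96485)(+0.51) / ((8.314)(303)) = 39.067.
log₁₀ K = 39.067 / ln 10 = 17.0.

17.0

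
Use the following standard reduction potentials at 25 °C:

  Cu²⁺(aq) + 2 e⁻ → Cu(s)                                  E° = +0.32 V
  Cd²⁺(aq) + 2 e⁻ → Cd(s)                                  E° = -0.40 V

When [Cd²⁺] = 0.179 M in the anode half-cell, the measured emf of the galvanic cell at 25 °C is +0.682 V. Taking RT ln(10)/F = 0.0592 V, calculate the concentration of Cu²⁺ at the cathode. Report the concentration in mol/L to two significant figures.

Cu²⁺/Cu is the cathode, Cd²⁺/Cd the anode: E°cell = +0.72 V, n = 2.
Overall reaction: Cu²⁺(aq) + Cd(s) → Cu(s) + Cd²⁺(aq); Q = [Cd²⁺]^1/[Cu²⁺]^1.
From E = E° − (0.0592/n) log Q: log Q = (E° − E)·n/0.0592 = (+0.72 − (+0.682))·2/0.0592 = 1.2838.
So 1·log[Cu²⁺] = 1·log(0.179) − log Q = -0.7471 − (1.2838) = -2.0309; [Cu²⁺] = 10^(-2.0309) ≈ 0.0093 M.

0.0093 M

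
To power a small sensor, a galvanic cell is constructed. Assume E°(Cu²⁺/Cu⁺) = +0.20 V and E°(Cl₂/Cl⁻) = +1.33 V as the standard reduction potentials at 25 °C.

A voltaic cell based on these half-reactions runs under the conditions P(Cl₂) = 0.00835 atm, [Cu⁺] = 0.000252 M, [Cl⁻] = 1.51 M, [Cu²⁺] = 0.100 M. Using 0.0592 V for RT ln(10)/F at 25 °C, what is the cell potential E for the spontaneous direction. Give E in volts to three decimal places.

+0.904 V

Cl₂/Cl⁻ is the cathode (higher E°), Cu²⁺/Cu⁺ the anode: E°cell = +1.33 − (+0.20) = +1.13 V, n = 2.
Overall: Cl₂(g) + 2 Cu⁺(aq) → 2 Cl⁻(aq) + 2 Cu²⁺(aq)
Q = [Cl⁻]^2·[Cu²⁺]^2 / (P(Cl₂)·[Cu⁺]^2); log Q = 7.633.
E = E° − (0.0592/n) log Q = +1.13 − (0.0592/2)(7.633) = +0.904 V.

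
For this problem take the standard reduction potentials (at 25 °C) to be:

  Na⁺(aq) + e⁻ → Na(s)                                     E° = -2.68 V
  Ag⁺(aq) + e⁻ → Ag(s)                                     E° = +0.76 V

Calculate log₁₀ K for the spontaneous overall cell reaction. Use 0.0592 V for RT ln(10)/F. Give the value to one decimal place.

58.1

Cathode: Ag⁺/Ag; anode: Na⁺/Na. E°cell = +3.44 V, n = 1.
log K = nE°cell / 0.0592 = (1)(+3.44) / 0.0592 = 58.1.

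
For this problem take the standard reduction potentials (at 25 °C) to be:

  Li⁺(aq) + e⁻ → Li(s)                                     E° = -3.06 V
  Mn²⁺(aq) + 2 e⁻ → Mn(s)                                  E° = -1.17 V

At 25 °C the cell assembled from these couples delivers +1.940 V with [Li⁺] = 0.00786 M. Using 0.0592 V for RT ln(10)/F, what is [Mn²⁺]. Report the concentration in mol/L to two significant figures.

Mn²⁺/Mn is the cathode, Li⁺/Li the anode: E°cell = +1.89 V, n = 2.
Overall reaction: Mn²⁺(aq) + 2 Li(s) → Mn(s) + 2 Li⁺(aq); Q = [Li⁺]^2/[Mn²⁺]^1.
From E = E° − (0.0592/n) log Q: log Q = (E° − E)·n/0.0592 = (+1.89 − (+1.940))·2/0.0592 = -1.6892.
So 1·log[Mn²⁺] = 2·log(0.00786) − log Q = -4.2092 − (-1.6892) = -2.5200; [Mn²⁺] = 10^(-2.5200) ≈ 0.0030 M.

0.0030 M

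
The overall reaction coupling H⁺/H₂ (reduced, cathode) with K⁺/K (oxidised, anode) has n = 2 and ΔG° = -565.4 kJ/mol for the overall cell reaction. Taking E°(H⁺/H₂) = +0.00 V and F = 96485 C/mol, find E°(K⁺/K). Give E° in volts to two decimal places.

E°cell = −ΔG°/(nF) = −(-565.4×10³)/((2)(96485)) = +2.930 V.
Since H⁺/H₂ is the cathode and K⁺/K the anode, E°cell = E°(H⁺/H₂) − E°(K⁺/K).
So E°(K⁺/K) = E°(H⁺/H₂) − E°cell = (+0.00) − (+2.930) = -2.93 V.

-2.93 V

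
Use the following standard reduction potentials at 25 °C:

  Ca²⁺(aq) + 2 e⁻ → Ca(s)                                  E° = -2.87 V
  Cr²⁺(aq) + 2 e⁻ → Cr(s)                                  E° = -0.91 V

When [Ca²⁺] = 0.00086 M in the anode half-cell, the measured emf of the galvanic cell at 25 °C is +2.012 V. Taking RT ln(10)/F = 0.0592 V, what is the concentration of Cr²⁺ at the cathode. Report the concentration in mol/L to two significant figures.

0.049 M

Cr²⁺/Cr is the cathode, Ca²⁺/Ca the anode: E°cell = +1.96 V, n = 2.
Overall reaction: Cr²⁺(aq) + Ca(s) → Cr(s) + Ca²⁺(aq); Q = [Ca²⁺]^1/[Cr²⁺]^1.
From E = E° − (0.0592/n) log Q: log Q = (E° − E)·n/0.0592 = (+1.96 − (+2.012))·2/0.0592 = -1.7568.
So 1·log[Cr²⁺] = 1·log(0.00086) − log Q = -3.0655 − (-1.7568) = -1.3087; [Cr²⁺] = 10^(-1.3087) ≈ 0.049 M.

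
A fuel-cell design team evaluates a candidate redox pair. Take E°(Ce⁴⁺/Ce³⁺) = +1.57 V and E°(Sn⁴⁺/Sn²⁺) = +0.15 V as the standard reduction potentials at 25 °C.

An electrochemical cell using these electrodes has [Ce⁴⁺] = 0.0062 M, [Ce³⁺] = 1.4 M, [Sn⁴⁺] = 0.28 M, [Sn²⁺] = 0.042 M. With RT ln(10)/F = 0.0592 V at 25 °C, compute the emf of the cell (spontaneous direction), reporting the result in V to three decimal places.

Ce⁴⁺/Ce³⁺ is the cathode (higher E°), Sn⁴⁺/Sn²⁺ the anode: E°cell = +1.57 − (+0.15) = +1.42 V, n = 2.
Overall: 2 Ce⁴⁺(aq) + Sn²⁺(aq) → 2 Ce³⁺(aq) + Sn⁴⁺(aq)
Q = [Ce³⁺]^2·[Sn⁴⁺] / ([Ce⁴⁺]^2·[Sn²⁺]); log Q = 5.531.
E = E° − (0.0592/n) log Q = +1.42 − (0.0592/2)(5.531) = +1.256 V.

+1.256 V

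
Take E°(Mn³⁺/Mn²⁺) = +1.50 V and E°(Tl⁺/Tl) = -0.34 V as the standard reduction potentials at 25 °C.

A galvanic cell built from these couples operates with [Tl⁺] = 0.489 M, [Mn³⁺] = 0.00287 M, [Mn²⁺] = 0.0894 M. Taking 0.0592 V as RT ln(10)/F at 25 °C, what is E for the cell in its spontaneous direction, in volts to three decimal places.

+1.770 V

Mn³⁺/Mn²⁺ is the cathode (higher E°), Tl⁺/Tl the anode: E°cell = +1.50 − (-0.34) = +1.84 V, n = 1.
Overall: Mn³⁺(aq) + Tl(s) → Mn²⁺(aq) + Tl⁺(aq)
Q = [Mn²⁺]·[Tl⁺] / ([Mn³⁺]); log Q = 1.183.
E = E° − (0.0592/n) log Q = +1.84 − (0.0592/1)(1.183) = +1.770 V.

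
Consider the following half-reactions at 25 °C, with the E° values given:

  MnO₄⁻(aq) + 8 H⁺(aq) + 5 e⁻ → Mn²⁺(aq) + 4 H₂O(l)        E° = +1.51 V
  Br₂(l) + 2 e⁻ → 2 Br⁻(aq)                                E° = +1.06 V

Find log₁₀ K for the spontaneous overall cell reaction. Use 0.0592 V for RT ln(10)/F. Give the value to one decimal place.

Cathode: MnO₄⁻/Mn²⁺; anode: Br₂/Br⁻. E°cell = +0.45 V, n = 10.
log K = nE°cell / 0.0592 = (10)(+0.45) / 0.0592 = 76.0.

76.0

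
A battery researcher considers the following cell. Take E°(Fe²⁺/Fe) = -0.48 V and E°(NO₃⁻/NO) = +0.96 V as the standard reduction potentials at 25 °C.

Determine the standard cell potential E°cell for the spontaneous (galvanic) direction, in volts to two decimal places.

The NO₃⁻/NO couple has the higher reduction potential, so it is the cathode; Fe²⁺/Fe is oxidised at the anode.
E°cell = E°(cathode) − E°(anode) = (+0.96) − (-0.48) = +1.44 V.

+1.44 V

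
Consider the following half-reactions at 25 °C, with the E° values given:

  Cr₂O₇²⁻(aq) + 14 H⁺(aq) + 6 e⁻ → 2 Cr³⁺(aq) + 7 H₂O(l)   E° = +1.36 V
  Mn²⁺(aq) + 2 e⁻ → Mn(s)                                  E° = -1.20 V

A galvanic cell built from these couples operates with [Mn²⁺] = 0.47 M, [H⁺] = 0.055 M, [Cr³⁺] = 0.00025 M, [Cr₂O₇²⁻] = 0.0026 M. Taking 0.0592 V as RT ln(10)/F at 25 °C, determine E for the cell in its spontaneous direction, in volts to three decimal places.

Cr₂O₇²⁻/Cr³⁺ is the cathode (higher E°), Mn²⁺/Mn the anode: E°cell = +1.36 − (-1.20) = +2.56 V, n = 6.
Overall: Cr₂O₇²⁻(aq) + 14 H⁺(aq) + 3 Mn(s) → 2 Cr³⁺(aq) + 7 H₂O(l) + 3 Mn²⁺(aq)
Q = [Cr³⁺]^2·[Mn²⁺]^3 / ([Cr₂O₇²⁻]·[H⁺]^14); log Q = 12.032.
E = E° − (0.0592/n) log Q = +2.56 − (0.0592/6)(12.032) = +2.441 V.

+2.441 V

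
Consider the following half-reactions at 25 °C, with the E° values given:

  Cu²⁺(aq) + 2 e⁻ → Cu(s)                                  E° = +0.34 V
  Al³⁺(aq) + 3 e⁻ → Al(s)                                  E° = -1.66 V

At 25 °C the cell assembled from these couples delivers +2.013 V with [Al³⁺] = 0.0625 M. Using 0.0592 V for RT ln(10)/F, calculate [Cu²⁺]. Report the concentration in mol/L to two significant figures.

Cu²⁺/Cu is the cathode, Al³⁺/Al the anode: E°cell = +2.00 V, n = 6.
Overall reaction: 3 Cu²⁺(aq) + 2 Al(s) → 3 Cu(s) + 2 Al³⁺(aq); Q = [Al³⁺]^2/[Cu²⁺]^3.
From E = E° − (0.0592/n) log Q: log Q = (E° − E)·n/0.0592 = (+2.00 − (+2.013))·6/0.0592 = -1.3176.
So 3·log[Cu²⁺] = 2·log(0.0625) − log Q = -2.4082 − (-1.3176) = -1.0906; log[Cu²⁺] = -1.0906 / 3 = -0.3635; [Cu²⁺] = 10^(-0.3635) ≈ 0.43 M.

0.43 M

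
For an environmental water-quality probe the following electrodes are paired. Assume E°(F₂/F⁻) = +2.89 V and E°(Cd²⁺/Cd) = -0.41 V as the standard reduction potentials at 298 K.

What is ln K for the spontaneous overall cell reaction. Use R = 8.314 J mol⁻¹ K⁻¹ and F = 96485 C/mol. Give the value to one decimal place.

Cathode: F₂/F⁻; anode: Cd²⁺/Cd. E°cell = (+2.89) − (-0.41) = +3.30 V, with n = 2.
ΔG° = −nFE° = −RT ln K, so ln K = nFE°/(RT) = (2)(96485)(+3.30) / ((8.314)(298)) = 257.026.

257.0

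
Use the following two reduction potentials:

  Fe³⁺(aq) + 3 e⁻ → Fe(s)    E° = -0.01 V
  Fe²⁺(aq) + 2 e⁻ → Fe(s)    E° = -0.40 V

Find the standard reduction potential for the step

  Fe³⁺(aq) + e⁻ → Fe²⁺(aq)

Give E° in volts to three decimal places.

+0.770 V

Sequential free energies add, so n₃E°₃ = n₁E°₁ + n₂E°₂.
With n₃ = 3, and the known step contributing 2×(-0.40) V, the unknown satisfies 1·E° = 3×(-0.01) − 2×(-0.40) = +0.770.
E° = +0.770 / 1 = +0.770 V.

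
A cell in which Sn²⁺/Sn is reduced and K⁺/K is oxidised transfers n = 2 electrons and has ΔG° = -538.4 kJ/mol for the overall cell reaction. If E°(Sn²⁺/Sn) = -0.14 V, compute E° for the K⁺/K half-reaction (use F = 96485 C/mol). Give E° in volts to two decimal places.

E°cell = −ΔG°/(nF) = −(-538.4×10³)/((2)(96485)) = +2.790 V.
Since Sn²⁺/Sn is the cathode and K⁺/K the anode, E°cell = E°(Sn²⁺/Sn) − E°(K⁺/K).
So E°(K⁺/K) = E°(Sn²⁺/Sn) − E°cell = (-0.14) − (+2.790) = -2.93 V.

-2.93 V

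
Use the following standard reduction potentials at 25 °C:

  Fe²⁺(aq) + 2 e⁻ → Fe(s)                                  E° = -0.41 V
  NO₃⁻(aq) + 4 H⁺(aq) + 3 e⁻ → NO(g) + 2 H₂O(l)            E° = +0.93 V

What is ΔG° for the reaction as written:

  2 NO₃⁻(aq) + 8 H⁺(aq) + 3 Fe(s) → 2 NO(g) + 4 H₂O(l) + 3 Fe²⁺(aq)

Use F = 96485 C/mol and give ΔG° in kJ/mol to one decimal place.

As written, NO₃⁻/NO is reduced (cathode) and Fe²⁺/Fe is oxidised (anode), so E°cell = (+0.93) − (-0.41) = +1.34 V.
Balancing electrons gives n = 6.
ΔG° = −nFE° = −(6)(96485)(+1.34) = -775,739 J = -775.7 kJ/mol.

-775.7 kJ/mol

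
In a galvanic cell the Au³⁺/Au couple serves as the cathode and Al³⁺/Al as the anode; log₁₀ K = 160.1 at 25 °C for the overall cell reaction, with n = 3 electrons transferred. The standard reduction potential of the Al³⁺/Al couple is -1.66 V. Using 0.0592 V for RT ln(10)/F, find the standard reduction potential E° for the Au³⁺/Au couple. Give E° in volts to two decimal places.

E°cell = (0.0592/n)·log K = (0.0592/3)(160.1) = +3.159 V.
Since Au³⁺/Au is the cathode and Al³⁺/Al the anode, E°cell = E°(Au³⁺/Au) − E°(Al³⁺/Al).
So E°(Au³⁺/Au) = E°cell + E°(Al³⁺/Al) = +3.159 + (-1.66) = +1.50 V.

+1.50 V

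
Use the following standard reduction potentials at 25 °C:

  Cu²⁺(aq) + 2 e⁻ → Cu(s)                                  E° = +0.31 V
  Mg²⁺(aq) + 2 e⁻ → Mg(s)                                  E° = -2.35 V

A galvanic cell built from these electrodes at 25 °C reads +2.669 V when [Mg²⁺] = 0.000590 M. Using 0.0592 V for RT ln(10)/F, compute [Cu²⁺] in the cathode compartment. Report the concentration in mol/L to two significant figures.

0.0012 M

Cu²⁺/Cu is the cathode, Mg²⁺/Mg the anode: E°cell = +2.66 V, n = 2.
Overall reaction: Cu²⁺(aq) + Mg(s) → Cu(s) + Mg²⁺(aq); Q = [Mg²⁺]^1/[Cu²⁺]^1.
From E = E° − (0.0592/n) log Q: log Q = (E° − E)·n/0.0592 = (+2.66 − (+2.669))·2/0.0592 = -0.3041.
So 1·log[Cu²⁺] = 1·log(0.00059) − log Q = -3.2291 − (-0.3041) = -2.9250; [Cu²⁺] = 10^(-2.9250) ≈ 0.0012 M.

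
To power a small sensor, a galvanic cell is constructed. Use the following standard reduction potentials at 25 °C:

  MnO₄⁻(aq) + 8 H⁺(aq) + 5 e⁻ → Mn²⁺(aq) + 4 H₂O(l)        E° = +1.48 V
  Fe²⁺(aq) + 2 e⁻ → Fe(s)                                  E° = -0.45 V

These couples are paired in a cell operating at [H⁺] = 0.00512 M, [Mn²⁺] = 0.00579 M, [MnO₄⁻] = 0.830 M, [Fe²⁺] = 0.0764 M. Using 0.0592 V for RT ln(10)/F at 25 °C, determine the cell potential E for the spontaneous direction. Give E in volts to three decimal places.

+1.772 V

MnO₄⁻/Mn²⁺ is the cathode (higher E°), Fe²⁺/Fe the anode: E°cell = +1.48 − (-0.45) = +1.93 V, n = 10.
Overall: 2 MnO₄⁻(aq) + 16 H⁺(aq) + 5 Fe(s) → 2 Mn²⁺(aq) + 8 H₂O(l) + 5 Fe²⁺(aq)
Q = [Mn²⁺]^2·[Fe²⁺]^5 / ([MnO₄⁻]^2·[H⁺]^16); log Q = 26.754.
E = E° − (0.0592/n) log Q = +1.93 − (0.0592/10)(26.754) = +1.772 V.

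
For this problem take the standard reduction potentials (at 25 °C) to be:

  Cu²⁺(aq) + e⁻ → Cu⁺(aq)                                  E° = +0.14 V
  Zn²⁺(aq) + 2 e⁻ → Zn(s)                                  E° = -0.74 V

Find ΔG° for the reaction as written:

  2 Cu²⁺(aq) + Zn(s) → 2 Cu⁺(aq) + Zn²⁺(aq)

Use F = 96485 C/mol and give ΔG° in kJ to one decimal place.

As written, Cu²⁺/Cu⁺ is reduced (cathode) and Zn²⁺/Zn is oxidised (anode), so E°cell = (+0.14) − (-0.74) = +0.88 V.
Balancing electrons gives n = 2.
ΔG° = −nFE° = −(2)(96485)(+0.88) = -169,814 J = -169.8 kJ.

-169.8 kJ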